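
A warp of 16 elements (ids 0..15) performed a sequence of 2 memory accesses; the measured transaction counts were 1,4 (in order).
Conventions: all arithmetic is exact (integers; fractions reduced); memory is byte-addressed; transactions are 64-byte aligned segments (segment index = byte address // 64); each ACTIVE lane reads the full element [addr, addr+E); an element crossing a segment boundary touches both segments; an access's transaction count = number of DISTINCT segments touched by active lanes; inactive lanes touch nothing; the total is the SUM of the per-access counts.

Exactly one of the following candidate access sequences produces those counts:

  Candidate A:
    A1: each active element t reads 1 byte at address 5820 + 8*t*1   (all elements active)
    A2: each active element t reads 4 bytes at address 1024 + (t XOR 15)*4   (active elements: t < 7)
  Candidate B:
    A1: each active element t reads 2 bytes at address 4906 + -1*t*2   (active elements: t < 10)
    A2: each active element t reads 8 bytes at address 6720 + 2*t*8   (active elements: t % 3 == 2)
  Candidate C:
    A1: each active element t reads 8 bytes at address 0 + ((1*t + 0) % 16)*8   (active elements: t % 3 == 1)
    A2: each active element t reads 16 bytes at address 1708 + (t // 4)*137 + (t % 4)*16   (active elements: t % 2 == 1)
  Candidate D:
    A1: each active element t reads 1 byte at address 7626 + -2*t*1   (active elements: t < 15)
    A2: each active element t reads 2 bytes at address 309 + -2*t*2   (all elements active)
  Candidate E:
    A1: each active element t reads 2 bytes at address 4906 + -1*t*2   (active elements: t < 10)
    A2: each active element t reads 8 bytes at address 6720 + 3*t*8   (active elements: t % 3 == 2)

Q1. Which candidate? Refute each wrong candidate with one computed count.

A: A1 gives 3 transactions, not 1
C: A1 gives 2 transactions, not 1
D: A1 gives 2 transactions, not 1
E: A2 gives 5 transactions, not 4
B: all counts match (1,4)

Answer: B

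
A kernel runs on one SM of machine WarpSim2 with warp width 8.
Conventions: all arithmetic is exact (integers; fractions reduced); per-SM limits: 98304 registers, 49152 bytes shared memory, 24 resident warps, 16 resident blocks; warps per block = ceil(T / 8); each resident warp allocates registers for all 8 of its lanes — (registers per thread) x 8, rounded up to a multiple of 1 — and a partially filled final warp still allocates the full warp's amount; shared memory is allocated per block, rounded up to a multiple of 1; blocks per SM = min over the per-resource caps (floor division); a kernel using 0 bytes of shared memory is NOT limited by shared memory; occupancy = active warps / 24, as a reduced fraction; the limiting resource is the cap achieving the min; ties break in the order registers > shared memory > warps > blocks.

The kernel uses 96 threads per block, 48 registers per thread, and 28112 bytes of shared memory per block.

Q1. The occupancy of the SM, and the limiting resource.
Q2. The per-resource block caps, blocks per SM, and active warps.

Answer: occupancy 1/2, limited by shared memory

registers: 21 blocks
shared memory: 1 block
warps: 2 blocks
blocks: 16 blocks

Answer: 1 block, 12 active warps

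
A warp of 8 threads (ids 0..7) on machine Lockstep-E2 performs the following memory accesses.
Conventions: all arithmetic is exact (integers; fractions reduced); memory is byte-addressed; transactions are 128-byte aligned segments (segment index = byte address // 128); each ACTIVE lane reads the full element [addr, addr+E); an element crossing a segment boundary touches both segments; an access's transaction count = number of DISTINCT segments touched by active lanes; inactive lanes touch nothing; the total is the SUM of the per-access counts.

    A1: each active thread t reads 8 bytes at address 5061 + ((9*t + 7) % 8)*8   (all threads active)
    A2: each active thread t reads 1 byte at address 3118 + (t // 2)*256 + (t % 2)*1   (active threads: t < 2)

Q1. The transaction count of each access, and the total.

A1: 2 transactions
A2: 1 transaction

Answer: 2,1; total 3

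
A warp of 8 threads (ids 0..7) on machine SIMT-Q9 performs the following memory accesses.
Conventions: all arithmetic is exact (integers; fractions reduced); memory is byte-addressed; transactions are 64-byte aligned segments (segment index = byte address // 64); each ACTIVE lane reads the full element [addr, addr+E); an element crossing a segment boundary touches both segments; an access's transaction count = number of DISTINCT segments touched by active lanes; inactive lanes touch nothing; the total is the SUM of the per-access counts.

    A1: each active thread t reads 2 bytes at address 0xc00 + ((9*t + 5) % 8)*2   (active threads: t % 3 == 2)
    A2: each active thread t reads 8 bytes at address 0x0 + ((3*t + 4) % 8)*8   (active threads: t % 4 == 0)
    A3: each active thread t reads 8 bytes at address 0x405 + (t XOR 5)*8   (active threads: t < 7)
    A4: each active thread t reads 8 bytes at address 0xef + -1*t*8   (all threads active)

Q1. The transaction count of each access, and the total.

A1: 1 transaction
A2: 1 transaction
A3: 2 transactions
A4: 2 transactions

Answer: 1,1,2,2; total 6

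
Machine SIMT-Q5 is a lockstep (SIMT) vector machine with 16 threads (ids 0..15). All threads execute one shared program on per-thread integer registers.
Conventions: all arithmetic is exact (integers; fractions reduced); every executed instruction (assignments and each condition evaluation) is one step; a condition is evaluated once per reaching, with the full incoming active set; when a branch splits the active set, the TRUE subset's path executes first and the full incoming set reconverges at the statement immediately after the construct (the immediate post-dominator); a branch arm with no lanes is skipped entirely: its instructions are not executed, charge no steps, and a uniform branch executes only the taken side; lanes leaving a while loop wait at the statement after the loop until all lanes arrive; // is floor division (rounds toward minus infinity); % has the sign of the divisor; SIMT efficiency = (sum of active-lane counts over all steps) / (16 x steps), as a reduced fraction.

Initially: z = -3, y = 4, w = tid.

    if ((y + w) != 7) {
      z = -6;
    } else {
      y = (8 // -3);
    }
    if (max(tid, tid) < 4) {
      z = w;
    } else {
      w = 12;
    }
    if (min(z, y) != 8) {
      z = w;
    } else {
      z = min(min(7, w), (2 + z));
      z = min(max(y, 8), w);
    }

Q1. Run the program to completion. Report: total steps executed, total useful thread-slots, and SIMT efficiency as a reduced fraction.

Answer: 8 steps, 96 useful, 3/4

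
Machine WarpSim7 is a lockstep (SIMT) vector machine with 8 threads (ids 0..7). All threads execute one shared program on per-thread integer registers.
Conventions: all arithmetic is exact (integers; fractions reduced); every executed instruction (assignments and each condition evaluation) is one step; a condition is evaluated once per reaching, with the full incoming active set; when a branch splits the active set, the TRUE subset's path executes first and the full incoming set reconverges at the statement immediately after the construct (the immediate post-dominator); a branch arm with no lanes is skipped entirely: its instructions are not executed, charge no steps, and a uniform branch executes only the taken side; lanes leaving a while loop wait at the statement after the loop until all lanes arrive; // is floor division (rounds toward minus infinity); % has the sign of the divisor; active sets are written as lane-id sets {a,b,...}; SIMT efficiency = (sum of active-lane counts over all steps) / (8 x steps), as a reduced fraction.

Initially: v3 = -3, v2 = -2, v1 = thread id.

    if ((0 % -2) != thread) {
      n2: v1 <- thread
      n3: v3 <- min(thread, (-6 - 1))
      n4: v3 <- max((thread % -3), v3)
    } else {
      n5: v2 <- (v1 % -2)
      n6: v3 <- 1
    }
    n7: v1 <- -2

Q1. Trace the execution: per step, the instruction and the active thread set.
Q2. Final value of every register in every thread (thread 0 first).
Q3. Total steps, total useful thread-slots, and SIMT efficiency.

step 0: eval ((0 % -2) != thread)    {0,1,2,3,4,5,6,7}
step 1: v1 <- thread                 {1,2,3,4,5,6,7}
step 2: v3 <- min(thread, (-6 - 1))  {1,2,3,4,5,6,7}
step 3: v3 <- max((thread % -3), v3) {1,2,3,4,5,6,7}
step 4: v2 <- (v1 % -2)              {0}
step 5: v3 <- 1                      {0}
step 6: v1 <- -2                     {0,1,2,3,4,5,6,7}

Answer: 7 steps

v3: 1,-2,-1,0,-2,-1,0,-2
v2: 0,-2,-2,-2,-2,-2,-2,-2
v1: -2,-2,-2,-2,-2,-2,-2,-2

steps = 7; useful = 39; efficiency = 39/56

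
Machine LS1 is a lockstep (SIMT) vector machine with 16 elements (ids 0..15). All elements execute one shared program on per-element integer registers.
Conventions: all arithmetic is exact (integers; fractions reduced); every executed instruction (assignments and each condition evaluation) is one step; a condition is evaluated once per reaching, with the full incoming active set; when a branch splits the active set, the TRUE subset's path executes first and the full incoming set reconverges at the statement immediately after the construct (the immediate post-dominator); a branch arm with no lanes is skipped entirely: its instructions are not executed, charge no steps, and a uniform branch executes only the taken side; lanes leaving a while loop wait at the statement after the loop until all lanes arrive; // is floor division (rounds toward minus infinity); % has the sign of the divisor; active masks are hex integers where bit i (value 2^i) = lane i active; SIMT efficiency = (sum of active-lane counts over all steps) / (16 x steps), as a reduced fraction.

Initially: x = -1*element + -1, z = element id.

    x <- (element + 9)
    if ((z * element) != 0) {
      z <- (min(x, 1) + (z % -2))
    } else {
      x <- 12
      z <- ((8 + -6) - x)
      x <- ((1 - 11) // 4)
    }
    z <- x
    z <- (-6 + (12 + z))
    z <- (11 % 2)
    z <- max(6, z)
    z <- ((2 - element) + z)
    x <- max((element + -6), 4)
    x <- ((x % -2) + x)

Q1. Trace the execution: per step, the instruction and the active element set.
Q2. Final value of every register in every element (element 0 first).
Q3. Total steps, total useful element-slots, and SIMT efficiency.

step 0: x <- (element + 9)           0xffff
step 1: eval ((z * element) != 0)    0xffff
step 2: z <- (min(x, 1) + (z % -2))  0xfffe
step 3: x <- 12                      0x0001
step 4: z <- ((8 + -6) - x)          0x0001
step 5: x <- ((1 - 11) // 4)         0x0001
step 6: z <- x                       0xffff
step 7: z <- (-6 + (12 + z))         0xffff
step 8: z <- (11 % 2)                0xffff
step 9: z <- max(6, z)               0xffff
step 10: z <- ((2 - element) + z)     0xffff
step 11: x <- max((element + -6), 4)  0xffff
step 12: x <- ((x % -2) + x)          0xffff

Answer: 13 steps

x: 4,4,4,4,4,4,4,4,4,4,4,4,6,6,8,8
z: 8,7,6,5,4,3,2,1,0,-1,-2,-3,-4,-5,-6,-7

steps = 13; useful = 162; efficiency = 162/208 = 81/104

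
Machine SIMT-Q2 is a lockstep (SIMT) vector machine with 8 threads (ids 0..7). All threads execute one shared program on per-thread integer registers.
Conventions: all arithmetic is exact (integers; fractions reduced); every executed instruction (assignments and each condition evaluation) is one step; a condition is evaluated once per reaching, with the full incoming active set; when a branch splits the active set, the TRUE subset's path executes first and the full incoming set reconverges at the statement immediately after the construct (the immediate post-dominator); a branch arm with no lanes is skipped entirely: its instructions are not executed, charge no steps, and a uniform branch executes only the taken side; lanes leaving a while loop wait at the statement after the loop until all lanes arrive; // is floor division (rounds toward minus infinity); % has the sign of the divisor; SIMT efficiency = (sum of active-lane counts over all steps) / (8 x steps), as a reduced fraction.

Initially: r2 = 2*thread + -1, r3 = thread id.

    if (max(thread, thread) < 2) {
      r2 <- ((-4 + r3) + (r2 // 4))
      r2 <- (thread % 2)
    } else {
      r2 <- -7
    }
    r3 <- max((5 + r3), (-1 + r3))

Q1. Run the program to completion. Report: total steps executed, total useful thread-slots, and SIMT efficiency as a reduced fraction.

Answer: 5 steps, 26 useful, 13/20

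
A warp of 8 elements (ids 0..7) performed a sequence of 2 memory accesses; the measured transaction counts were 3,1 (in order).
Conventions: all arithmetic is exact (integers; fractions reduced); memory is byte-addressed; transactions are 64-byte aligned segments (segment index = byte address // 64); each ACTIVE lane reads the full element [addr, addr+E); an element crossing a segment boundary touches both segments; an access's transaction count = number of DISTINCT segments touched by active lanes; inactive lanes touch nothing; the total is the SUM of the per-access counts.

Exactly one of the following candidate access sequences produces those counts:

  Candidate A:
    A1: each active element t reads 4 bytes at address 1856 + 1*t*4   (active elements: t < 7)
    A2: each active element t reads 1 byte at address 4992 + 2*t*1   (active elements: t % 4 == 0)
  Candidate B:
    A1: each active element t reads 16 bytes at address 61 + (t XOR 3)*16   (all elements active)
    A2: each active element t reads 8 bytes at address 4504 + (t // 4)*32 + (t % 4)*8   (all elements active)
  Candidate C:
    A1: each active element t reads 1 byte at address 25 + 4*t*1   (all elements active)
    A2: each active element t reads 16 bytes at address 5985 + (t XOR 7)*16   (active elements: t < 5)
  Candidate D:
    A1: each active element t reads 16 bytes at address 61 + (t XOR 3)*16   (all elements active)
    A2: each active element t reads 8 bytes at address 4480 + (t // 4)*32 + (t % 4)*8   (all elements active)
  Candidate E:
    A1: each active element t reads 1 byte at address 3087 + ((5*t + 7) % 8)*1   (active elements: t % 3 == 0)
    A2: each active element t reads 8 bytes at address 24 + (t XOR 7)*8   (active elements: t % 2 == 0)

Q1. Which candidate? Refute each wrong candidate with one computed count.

A: A1 gives 1 transaction, not 3
B: A2 gives 2 transactions, not 1
C: A1 gives 1 transaction, not 3
E: A1 gives 1 transaction, not 3
D: all counts match (3,1)

Answer: D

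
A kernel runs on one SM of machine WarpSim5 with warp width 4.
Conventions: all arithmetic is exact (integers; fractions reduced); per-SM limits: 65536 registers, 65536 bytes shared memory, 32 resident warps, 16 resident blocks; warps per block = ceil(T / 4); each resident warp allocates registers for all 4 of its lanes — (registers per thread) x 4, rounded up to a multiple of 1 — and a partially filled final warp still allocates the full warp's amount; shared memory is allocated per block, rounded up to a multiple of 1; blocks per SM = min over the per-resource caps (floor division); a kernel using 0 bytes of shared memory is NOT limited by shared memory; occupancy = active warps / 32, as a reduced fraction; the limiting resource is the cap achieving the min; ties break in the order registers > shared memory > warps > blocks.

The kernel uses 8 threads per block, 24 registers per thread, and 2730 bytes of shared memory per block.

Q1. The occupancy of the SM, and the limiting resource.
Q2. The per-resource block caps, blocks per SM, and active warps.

Answer: occupancy 1, limited by warps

registers: 341 blocks
shared memory: 24 blocks
warps: 16 blocks
blocks: 16 blocks

Answer: 16 blocks, 32 active warps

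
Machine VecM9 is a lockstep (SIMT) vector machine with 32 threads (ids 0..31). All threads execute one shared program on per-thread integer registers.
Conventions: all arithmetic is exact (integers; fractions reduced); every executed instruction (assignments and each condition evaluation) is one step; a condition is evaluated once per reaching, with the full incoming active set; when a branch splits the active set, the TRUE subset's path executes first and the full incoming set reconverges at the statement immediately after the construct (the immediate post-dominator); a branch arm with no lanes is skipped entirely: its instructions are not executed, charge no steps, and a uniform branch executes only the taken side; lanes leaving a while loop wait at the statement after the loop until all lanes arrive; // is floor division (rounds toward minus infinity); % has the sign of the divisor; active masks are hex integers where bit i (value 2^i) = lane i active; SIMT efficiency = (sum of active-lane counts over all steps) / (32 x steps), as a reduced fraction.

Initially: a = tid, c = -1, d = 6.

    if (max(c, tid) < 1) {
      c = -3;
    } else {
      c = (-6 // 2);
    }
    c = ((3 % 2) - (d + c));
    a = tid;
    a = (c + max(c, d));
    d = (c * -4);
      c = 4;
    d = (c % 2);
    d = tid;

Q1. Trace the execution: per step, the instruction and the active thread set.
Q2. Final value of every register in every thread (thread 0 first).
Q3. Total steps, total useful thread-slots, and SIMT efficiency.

step 0: eval (max(c, tid) < 1)       0xffffffff
step 1: c <- -3                      0x00000001
step 2: c <- (-6 // 2)               0xfffffffe
step 3: c <- ((3 % 2) - (d + c))     0xffffffff
step 4: a <- tid                     0xffffffff
step 5: a <- (c + max(c, d))         0xffffffff
step 6: d <- (c * -4)                0xffffffff
step 7: c <- 4                       0xffffffff
step 8: d <- (c % 2)                 0xffffffff
step 9: d <- tid                     0xffffffff

Answer: 10 steps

a: 4,4,4,4,4,4,4,4,4,4,4,4,4,4,4,4,4,4,4,4,4,4,4,4,4,4,4,4,4,4,4,4
c: 4,4,4,4,4,4,4,4,4,4,4,4,4,4,4,4,4,4,4,4,4,4,4,4,4,4,4,4,4,4,4,4
d: 0,1,2,3,4,5,6,7,8,9,10,11,12,13,14,15,16,17,18,19,20,21,22,23,24,25,26,27,28,29,30,31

steps = 10; useful = 288; efficiency = 288/320 = 9/10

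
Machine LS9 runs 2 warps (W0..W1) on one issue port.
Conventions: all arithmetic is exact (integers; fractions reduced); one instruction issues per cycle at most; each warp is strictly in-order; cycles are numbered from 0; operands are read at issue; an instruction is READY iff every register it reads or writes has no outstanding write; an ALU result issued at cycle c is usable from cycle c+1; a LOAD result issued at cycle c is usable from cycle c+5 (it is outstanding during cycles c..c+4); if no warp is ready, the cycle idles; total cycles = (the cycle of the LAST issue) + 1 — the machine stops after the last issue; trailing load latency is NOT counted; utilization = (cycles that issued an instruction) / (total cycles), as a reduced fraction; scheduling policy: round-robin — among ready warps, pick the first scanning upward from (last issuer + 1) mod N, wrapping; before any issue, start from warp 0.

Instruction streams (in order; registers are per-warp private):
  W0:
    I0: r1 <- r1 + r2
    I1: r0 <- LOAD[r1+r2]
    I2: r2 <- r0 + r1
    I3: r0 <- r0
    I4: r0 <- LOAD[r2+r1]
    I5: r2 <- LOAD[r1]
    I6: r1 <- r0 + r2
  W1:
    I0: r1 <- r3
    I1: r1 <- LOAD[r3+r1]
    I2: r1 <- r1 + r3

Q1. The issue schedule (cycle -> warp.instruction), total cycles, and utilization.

cycle 0: W0.I0
cycle 1: W1.I0
cycle 2: W0.I1
cycle 3: W1.I1
cycle 4: idle
cycle 5: idle
cycle 6: idle
cycle 7: W0.I2
cycle 8: W1.I2
cycle 9: W0.I3
cycle 10: W0.I4
cycle 11: W0.I5
cycle 12: idle
cycle 13: idle
cycle 14: idle
cycle 15: idle
cycle 16: W0.I6

Answer: 17 cycles, utilization 10/17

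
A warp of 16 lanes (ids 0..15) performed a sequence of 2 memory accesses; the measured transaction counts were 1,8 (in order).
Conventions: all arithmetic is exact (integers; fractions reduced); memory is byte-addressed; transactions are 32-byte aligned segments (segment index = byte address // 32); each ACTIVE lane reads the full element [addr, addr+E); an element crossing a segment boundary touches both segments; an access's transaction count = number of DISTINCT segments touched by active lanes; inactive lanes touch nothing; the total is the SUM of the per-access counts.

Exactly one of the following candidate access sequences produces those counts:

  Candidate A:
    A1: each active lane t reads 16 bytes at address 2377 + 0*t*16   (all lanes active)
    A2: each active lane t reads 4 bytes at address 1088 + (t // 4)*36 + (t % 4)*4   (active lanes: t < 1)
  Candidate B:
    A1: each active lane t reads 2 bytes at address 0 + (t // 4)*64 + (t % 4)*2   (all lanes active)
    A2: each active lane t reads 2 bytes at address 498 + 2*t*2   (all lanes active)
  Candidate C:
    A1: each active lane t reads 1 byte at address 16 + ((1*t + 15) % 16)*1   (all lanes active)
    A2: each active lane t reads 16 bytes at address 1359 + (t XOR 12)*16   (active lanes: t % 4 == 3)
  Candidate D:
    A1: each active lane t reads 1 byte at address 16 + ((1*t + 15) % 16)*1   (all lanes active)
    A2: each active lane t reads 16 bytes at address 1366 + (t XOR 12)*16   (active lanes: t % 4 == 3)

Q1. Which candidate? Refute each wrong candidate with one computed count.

A: A2 gives 1 transaction, not 8
B: A1 gives 4 transactions, not 1
D: A2 gives 4 transactions, not 8
C: all counts match (1,8)

Answer: C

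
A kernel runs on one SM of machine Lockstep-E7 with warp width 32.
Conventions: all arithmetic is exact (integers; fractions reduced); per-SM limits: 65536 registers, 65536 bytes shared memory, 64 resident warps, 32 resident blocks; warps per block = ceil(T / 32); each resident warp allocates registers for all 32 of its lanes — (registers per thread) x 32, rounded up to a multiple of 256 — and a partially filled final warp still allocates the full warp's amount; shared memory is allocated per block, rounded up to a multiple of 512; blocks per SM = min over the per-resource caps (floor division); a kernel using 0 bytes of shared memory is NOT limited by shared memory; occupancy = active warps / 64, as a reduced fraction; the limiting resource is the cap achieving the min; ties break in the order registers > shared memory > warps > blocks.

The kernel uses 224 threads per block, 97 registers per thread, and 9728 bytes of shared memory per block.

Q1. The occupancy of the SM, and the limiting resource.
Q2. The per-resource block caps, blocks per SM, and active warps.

Answer: occupancy 7/32, limited by registers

registers: 2 blocks
shared memory: 6 blocks
warps: 9 blocks
blocks: 32 blocks

Answer: 2 blocks, 14 active warps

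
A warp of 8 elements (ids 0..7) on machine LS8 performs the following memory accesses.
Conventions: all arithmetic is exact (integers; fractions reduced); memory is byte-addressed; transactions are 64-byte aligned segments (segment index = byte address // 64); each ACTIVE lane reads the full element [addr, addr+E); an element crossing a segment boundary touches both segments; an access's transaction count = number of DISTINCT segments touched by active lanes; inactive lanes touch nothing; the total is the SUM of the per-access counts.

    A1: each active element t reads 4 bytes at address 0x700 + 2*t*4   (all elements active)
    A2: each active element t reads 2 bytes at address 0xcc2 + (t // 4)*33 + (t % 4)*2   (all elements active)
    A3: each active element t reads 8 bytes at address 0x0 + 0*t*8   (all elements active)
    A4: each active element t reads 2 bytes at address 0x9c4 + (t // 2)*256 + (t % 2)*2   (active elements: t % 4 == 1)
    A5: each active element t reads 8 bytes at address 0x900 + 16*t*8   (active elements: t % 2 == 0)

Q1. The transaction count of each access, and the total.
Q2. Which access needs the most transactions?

A1: 1 transaction
A2: 1 transaction
A3: 1 transaction
A4: 2 transactions
A5: 4 transactions

Answer: 1,1,1,2,4; total 9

Answer: A5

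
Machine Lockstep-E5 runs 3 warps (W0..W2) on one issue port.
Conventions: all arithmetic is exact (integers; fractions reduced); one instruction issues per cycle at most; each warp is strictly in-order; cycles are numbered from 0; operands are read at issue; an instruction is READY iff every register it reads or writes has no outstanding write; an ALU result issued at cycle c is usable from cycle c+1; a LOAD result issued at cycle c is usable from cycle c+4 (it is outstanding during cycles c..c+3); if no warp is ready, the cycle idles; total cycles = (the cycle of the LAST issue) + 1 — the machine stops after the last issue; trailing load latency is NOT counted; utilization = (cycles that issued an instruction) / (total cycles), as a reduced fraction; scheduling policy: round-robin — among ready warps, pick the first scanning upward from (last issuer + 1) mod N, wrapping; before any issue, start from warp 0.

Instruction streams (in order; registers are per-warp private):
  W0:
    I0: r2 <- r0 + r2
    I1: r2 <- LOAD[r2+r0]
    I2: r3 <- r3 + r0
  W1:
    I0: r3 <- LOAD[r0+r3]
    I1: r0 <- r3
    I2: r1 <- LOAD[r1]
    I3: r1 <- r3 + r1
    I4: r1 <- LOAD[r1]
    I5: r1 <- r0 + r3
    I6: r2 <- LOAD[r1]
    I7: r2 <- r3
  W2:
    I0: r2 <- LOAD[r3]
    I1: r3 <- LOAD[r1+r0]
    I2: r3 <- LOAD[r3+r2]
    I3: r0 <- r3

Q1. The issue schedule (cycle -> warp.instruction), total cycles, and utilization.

cycle 0: W0.I0
cycle 1: W1.I0
cycle 2: W2.I0
cycle 3: W0.I1
cycle 4: W2.I1
cycle 5: W0.I2
cycle 6: W1.I1
cycle 7: W1.I2
cycle 8: W2.I2
cycle 9: idle
cycle 10: idle
cycle 11: W1.I3
cycle 12: W2.I3
cycle 13: W1.I4
cycle 14: idle
cycle 15: idle
cycle 16: idle
cycle 17: W1.I5
cycle 18: W1.I6
cycle 19: idle
cycle 20: idle
cycle 21: idle
cycle 22: W1.I7

Answer: 23 cycles, utilization 15/23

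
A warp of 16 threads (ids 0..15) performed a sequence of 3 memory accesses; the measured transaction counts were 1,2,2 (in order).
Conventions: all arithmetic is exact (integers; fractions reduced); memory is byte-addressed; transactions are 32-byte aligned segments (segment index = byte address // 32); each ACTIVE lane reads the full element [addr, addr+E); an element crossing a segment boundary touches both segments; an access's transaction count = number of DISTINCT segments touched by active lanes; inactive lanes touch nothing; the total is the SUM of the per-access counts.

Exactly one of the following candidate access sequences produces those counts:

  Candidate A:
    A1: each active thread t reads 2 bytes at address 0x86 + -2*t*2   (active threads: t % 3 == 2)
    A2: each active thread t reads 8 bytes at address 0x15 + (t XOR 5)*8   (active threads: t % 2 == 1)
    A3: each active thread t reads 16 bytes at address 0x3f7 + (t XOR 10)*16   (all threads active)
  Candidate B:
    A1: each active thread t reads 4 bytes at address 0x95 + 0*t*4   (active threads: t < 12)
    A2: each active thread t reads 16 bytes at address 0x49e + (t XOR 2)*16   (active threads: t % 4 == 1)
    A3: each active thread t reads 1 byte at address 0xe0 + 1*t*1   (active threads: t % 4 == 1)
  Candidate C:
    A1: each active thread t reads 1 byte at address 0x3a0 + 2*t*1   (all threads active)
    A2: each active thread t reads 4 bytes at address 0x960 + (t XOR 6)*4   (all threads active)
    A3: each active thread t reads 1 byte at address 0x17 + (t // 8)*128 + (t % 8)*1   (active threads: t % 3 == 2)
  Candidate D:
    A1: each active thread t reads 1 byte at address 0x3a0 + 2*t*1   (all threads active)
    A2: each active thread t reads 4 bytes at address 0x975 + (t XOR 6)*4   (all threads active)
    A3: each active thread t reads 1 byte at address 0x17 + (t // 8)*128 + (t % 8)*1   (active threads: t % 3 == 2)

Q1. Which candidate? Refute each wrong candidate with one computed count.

A: A1 gives 2 transactions, not 1
B: A2 gives 4 transactions, not 2
D: A2 gives 3 transactions, not 2
C: all counts match (1,2,2)

Answer: C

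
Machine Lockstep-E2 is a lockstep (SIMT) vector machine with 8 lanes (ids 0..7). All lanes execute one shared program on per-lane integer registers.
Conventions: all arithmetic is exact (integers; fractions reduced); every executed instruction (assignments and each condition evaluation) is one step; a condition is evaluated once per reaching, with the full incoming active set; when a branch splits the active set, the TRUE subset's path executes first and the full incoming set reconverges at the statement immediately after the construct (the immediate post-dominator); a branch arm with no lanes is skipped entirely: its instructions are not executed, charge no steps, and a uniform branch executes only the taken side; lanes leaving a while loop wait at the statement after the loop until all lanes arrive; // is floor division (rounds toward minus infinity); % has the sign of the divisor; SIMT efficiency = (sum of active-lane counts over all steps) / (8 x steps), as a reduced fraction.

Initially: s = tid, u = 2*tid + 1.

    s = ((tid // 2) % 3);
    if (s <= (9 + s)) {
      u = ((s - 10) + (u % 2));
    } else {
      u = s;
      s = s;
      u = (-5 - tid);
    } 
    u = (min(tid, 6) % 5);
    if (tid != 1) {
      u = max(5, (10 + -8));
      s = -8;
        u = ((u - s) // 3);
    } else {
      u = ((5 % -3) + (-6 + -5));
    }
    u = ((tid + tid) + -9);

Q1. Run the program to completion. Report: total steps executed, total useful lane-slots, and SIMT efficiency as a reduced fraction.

Answer: 10 steps, 70 useful, 7/8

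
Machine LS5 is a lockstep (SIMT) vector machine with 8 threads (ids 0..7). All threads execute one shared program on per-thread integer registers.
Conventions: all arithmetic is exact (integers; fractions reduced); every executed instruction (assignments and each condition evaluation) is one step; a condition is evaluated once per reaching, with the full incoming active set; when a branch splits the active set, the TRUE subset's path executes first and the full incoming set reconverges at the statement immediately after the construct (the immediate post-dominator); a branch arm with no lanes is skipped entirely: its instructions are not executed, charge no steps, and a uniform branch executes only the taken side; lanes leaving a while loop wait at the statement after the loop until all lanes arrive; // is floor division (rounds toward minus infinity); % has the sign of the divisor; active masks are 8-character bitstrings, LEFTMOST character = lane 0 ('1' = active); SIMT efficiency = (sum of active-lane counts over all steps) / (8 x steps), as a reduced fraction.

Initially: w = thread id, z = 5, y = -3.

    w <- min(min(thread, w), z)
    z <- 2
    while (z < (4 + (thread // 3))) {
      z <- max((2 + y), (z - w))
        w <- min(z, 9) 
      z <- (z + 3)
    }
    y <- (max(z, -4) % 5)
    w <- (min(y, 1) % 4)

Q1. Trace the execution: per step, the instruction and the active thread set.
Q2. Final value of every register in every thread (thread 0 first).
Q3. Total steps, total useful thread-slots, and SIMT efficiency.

step 0: w <- min(min(thread, w), z)  11111111
step 1: z <- 2                       11111111
step 2: eval (z < (4 + (thread // 3))) 11111111
step 3: z <- max((2 + y), (z - w))   11111111
step 4: w <- min(z, 9)               11111111
step 5: z <- (z + 3)                 11111111
step 6: eval (z < (4 + (thread // 3))) 11111111
step 7: z <- max((2 + y), (z - w))   00111111
step 8: w <- min(z, 9)               00111111
step 9: z <- (z + 3)                 00111111
step 10: eval (z < (4 + (thread // 3))) 00111111
step 11: y <- (max(z, -4) % 5)        11111111
step 12: w <- (min(y, 1) % 4)         11111111

Answer: 13 steps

w: 0,1,1,1,1,1,1,1
z: 5,4,6,6,6,6,6,6
y: 0,4,1,1,1,1,1,1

steps = 13; useful = 96; efficiency = 96/104 = 12/13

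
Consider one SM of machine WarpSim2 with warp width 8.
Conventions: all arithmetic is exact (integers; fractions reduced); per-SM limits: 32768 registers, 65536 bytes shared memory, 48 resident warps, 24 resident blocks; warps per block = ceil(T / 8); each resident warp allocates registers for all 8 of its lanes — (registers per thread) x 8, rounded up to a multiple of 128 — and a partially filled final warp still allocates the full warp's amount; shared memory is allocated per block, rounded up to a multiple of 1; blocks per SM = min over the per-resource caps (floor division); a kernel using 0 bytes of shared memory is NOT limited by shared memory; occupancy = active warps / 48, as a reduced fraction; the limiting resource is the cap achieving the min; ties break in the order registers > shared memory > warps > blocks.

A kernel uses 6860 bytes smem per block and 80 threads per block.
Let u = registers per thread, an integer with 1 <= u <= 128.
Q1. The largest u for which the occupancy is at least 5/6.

Answer: u = 96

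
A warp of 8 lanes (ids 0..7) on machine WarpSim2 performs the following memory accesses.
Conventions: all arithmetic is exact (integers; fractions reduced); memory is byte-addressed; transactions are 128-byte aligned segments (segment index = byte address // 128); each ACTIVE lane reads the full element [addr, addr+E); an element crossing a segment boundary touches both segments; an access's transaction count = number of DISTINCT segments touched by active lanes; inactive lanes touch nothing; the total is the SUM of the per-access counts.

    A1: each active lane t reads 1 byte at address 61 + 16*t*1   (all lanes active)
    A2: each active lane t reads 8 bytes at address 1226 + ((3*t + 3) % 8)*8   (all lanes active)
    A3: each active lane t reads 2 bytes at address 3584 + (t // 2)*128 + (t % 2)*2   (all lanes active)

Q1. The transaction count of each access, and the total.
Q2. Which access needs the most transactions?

A1: 2 transactions
A2: 2 transactions
A3: 4 transactions

Answer: 2,2,4; total 8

Answer: A3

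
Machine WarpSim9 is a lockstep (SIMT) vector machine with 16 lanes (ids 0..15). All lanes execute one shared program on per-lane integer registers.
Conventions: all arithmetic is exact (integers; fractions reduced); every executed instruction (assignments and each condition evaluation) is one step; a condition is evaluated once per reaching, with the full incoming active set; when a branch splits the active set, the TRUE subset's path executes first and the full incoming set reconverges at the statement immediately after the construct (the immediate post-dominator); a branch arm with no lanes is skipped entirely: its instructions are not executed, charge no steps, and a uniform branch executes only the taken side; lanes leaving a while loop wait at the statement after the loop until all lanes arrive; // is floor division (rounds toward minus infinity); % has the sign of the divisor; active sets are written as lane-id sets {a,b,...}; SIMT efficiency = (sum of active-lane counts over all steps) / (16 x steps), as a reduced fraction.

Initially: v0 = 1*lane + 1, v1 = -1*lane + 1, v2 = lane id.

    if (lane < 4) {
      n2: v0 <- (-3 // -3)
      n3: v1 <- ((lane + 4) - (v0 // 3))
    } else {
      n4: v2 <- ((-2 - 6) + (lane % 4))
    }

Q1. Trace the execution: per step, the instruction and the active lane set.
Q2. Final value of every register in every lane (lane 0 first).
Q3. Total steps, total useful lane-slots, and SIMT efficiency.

step 0: eval (lane < 4)              {0,1,2,3,4,5,6,7,8,9,10,11,12,13,14,15}
step 1: v0 <- (-3 // -3)             {0,1,2,3}
step 2: v1 <- ((lane + 4) - (v0 // 3)) {0,1,2,3}
step 3: v2 <- ((-2 - 6) + (lane % 4)) {4,5,6,7,8,9,10,11,12,13,14,15}

Answer: 4 steps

v0: 1,1,1,1,5,6,7,8,9,10,11,12,13,14,15,16
v1: 4,5,6,7,-3,-4,-5,-6,-7,-8,-9,-10,-11,-12,-13,-14
v2: 0,1,2,3,-8,-7,-6,-5,-8,-7,-6,-5,-8,-7,-6,-5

steps = 4; useful = 36; efficiency = 36/64 = 9/16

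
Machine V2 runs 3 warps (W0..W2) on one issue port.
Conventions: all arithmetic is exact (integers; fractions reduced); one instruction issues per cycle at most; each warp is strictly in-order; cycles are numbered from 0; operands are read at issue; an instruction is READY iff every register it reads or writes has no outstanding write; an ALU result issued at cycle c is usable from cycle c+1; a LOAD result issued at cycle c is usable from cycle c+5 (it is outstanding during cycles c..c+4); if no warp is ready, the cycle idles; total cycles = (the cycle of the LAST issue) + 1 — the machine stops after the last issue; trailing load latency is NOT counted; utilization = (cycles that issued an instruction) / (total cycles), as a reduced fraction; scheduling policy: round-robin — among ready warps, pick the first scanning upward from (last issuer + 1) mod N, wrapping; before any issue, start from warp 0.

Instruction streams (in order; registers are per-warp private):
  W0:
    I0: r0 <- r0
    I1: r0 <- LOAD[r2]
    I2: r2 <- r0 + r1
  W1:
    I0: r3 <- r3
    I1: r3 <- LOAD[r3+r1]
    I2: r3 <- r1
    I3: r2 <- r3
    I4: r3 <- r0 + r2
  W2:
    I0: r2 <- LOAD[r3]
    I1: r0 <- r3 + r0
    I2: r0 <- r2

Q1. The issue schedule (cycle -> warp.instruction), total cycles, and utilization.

cycle 0: W0.I0
cycle 1: W1.I0
cycle 2: W2.I0
cycle 3: W0.I1
cycle 4: W1.I1
cycle 5: W2.I1
cycle 6: idle
cycle 7: W2.I2
cycle 8: W0.I2
cycle 9: W1.I2
cycle 10: W1.I3
cycle 11: W1.I4

Answer: 12 cycles, utilization 11/12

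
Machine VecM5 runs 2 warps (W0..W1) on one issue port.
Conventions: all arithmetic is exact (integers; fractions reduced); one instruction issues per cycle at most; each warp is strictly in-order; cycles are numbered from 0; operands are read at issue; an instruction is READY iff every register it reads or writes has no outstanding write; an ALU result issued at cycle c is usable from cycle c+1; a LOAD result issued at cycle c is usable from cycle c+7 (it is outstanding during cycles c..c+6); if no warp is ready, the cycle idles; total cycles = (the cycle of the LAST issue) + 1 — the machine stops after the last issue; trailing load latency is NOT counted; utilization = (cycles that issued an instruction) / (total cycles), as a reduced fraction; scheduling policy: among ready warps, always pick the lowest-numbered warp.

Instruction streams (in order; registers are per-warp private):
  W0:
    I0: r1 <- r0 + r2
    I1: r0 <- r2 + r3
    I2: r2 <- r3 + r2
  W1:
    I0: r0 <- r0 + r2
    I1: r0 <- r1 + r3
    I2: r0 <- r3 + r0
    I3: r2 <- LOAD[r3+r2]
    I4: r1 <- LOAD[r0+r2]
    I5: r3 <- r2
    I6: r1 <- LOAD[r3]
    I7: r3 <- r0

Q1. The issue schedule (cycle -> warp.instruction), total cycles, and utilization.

cycle 0: W0.I0
cycle 1: W0.I1
cycle 2: W0.I2
cycle 3: W1.I0
cycle 4: W1.I1
cycle 5: W1.I2
cycle 6: W1.I3
cycle 7: idle
cycle 8: idle
cycle 9: idle
cycle 10: idle
cycle 11: idle
cycle 12: idle
cycle 13: W1.I4
cycle 14: W1.I5
cycle 15: idle
cycle 16: idle
cycle 17: idle
cycle 18: idle
cycle 19: idle
cycle 20: W1.I6
cycle 21: W1.I7

Answer: 22 cycles, utilization 1/2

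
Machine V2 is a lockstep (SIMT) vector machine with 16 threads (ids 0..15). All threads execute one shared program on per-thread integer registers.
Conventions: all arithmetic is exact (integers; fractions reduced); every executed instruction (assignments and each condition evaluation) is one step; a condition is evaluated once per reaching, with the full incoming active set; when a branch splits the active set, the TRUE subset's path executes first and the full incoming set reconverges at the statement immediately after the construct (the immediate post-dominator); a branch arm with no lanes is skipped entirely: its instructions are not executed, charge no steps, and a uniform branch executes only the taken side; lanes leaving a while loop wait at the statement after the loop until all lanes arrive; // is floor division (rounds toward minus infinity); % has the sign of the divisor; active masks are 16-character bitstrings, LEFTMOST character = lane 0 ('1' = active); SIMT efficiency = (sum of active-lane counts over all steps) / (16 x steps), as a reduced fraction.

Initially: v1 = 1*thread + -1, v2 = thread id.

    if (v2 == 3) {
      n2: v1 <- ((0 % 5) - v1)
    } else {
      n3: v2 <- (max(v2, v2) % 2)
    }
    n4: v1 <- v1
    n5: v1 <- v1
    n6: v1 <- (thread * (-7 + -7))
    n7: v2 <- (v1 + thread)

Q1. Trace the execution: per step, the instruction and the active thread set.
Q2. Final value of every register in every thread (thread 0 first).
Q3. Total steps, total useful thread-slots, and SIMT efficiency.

step 0: eval (v2 == 3)               1111111111111111
step 1: v1 <- ((0 % 5) - v1)         0001000000000000
step 2: v2 <- (max(v2, v2) % 2)      1110111111111111
step 3: v1 <- v1                     1111111111111111
step 4: v1 <- v1                     1111111111111111
step 5: v1 <- (thread * (-7 + -7))   1111111111111111
step 6: v2 <- (v1 + thread)          1111111111111111

Answer: 7 steps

v1: 0,-14,-28,-42,-56,-70,-84,-98,-112,-126,-140,-154,-168,-182,-196,-210
v2: 0,-13,-26,-39,-52,-65,-78,-91,-104,-117,-130,-143,-156,-169,-182,-195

steps = 7; useful = 96; efficiency = 96/112 = 6/7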